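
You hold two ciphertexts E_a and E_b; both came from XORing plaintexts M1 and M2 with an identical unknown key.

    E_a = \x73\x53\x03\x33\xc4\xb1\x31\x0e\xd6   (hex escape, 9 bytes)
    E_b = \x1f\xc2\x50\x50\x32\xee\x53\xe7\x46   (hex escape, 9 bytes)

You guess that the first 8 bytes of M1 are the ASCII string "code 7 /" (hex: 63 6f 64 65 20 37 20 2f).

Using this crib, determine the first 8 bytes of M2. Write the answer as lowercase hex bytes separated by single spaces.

First, E_a ⊕ E_b = (M1 ⊕ K) ⊕ (M2 ⊕ K) = M1 ⊕ M2, so the key drops out. Then M2 = (M1 ⊕ M2) ⊕ M1 over the first 8 bytes.
byte 0: (73 ^ 1f) ^ 63 = 6c ^ 63 = 0f
byte 1: (53 ^ c2) ^ 6f = 91 ^ 6f = fe
byte 2: (03 ^ 50) ^ 64 = 53 ^ 64 = 37
byte 3: (33 ^ 50) ^ 65 = 63 ^ 65 = 06
byte 4: (c4 ^ 32) ^ 20 = f6 ^ 20 = d6
byte 5: (b1 ^ ee) ^ 37 = 5f ^ 37 = 68
byte 6: (31 ^ 53) ^ 20 = 62 ^ 20 = 42
byte 7: (0e ^ e7) ^ 2f = e9 ^ 2f = c6

0f fe 37 06 d6 68 42 c6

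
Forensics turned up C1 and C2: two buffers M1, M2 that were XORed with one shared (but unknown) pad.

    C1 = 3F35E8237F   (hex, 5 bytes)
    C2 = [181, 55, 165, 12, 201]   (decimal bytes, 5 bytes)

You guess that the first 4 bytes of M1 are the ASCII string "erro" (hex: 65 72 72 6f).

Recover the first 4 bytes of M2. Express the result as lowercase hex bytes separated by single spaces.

First, C1 ⊕ C2 = (M1 ⊕ K) ⊕ (M2 ⊕ K) = M1 ⊕ M2, so the key drops out. Then M2 = (M1 ⊕ M2) ⊕ M1 over the first 4 bytes.
byte 0: (3f xor b5) xor 65 = 8a xor 65 = ef
byte 1: (35 xor 37) xor 72 = 02 xor 72 = 70
byte 2: (e8 xor a5) xor 72 = 4d xor 72 = 3f
byte 3: (23 xor 0c) xor 6f = 2f xor 6f = 40

ef 70 3f 40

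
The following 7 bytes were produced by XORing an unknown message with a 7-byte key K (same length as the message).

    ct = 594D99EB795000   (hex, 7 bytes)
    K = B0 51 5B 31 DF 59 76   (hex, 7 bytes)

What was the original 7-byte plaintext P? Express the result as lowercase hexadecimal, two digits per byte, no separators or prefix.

e91cc2daa60976

byte 0: 01011001 xor 10110000 = 11101001
byte 1: 01001101 xor 01010001 = 00011100
byte 2: 10011001 xor 01011011 = 11000010
byte 3: 11101011 xor 00110001 = 11011010
byte 4: 01111001 xor 11011111 = 10100110
byte 5: 01010000 xor 01011001 = 00001001
byte 6: 00000000 xor 01110110 = 01110110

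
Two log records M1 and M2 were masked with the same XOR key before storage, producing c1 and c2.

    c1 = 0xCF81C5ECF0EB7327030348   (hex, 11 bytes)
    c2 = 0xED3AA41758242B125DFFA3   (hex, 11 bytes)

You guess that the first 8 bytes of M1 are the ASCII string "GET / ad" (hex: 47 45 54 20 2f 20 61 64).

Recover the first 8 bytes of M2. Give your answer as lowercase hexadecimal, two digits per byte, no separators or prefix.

First, c1 ⊕ c2 = (M1 ⊕ K) ⊕ (M2 ⊕ K) = M1 ⊕ M2, so the key drops out. Then M2 = (M1 ⊕ M2) ⊕ M1 over the first 8 bytes.
byte 0: (cf ^ ed) ^ 47 = 22 ^ 47 = 65
byte 1: (81 ^ 3a) ^ 45 = bb ^ 45 = fe
byte 2: (c5 ^ a4) ^ 54 = 61 ^ 54 = 35
byte 3: (ec ^ 17) ^ 20 = fb ^ 20 = db
byte 4: (f0 ^ 58) ^ 2f = a8 ^ 2f = 87
byte 5: (eb ^ 24) ^ 20 = cf ^ 20 = ef
byte 6: (73 ^ 2b) ^ 61 = 58 ^ 61 = 39
byte 7: (27 ^ 12) ^ 64 = 35 ^ 64 = 51

65fe35db87ef3951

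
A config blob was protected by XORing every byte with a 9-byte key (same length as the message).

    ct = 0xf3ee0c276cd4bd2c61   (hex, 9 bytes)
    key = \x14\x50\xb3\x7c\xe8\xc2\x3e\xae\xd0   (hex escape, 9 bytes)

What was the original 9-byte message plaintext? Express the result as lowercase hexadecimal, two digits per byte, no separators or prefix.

XOR is its own inverse, so applying the key byte-wise gives the result directly.
f3 xor 14 = e7
ee xor 50 = be
0c xor b3 = bf
27 xor 7c = 5b
6c xor e8 = 84
d4 xor c2 = 16
bd xor 3e = 83
2c xor ae = 82
61 xor d0 = b1

e7bebf5b84168382b1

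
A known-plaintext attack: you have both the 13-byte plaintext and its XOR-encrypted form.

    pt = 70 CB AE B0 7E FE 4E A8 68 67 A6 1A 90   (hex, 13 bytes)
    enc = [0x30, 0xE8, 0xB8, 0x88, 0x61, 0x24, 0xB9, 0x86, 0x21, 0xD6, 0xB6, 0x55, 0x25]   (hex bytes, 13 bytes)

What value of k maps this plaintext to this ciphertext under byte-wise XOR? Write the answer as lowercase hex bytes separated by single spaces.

40 23 16 38 1f da f7 2e 49 b1 10 4f b5

Since enc = pt ⊕ k, XORing both sides with pt gives k = pt ⊕ enc.
byte 0: 70 ⊕ 30 = 40
byte 1: cb ⊕ e8 = 23
byte 2: ae ⊕ b8 = 16
byte 3: b0 ⊕ 88 = 38
byte 4: 7e ⊕ 61 = 1f
byte 5: fe ⊕ 24 = da
byte 6: 4e ⊕ b9 = f7
byte 7: a8 ⊕ 86 = 2e
byte 8: 68 ⊕ 21 = 49
byte 9: 67 ⊕ d6 = b1
byte 10: a6 ⊕ b6 = 10
byte 11: 1a ⊕ 55 = 4f
byte 12: 90 ⊕ 25 = b5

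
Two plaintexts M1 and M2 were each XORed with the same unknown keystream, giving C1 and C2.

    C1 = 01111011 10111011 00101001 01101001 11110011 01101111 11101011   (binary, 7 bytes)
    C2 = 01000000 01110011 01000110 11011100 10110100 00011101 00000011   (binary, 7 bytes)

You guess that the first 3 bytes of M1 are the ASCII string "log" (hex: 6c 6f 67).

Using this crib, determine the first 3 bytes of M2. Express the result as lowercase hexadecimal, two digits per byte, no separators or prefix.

First, C1 ⊕ C2 = (M1 ⊕ K) ⊕ (M2 ⊕ K) = M1 ⊕ M2, so the key drops out. Then M2 = (M1 ⊕ M2) ⊕ M1 over the first 3 bytes.
byte 0: (7b XOR 40) XOR 6c = 3b XOR 6c = 57
byte 1: (bb XOR 73) XOR 6f = c8 XOR 6f = a7
byte 2: (29 XOR 46) XOR 67 = 6f XOR 67 = 08

57a708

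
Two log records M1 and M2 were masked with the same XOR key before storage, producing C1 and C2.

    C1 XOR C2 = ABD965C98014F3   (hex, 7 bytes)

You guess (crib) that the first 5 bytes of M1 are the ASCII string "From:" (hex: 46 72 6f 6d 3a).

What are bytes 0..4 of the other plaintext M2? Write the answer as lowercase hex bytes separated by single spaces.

ed ab 0a a4 ba

Since C1 ⊕ C2 = M1 ⊕ M2, XORing with the guessed M1 bytes yields the corresponding M2 bytes: M2 = (C1 ⊕ C2) ⊕ M1.
byte 0: 171 ^  70 = 237
byte 1: 217 ^ 114 = 171
byte 2: 101 ^ 111 =  10
byte 3: 201 ^ 109 = 164
byte 4: 128 ^  58 = 186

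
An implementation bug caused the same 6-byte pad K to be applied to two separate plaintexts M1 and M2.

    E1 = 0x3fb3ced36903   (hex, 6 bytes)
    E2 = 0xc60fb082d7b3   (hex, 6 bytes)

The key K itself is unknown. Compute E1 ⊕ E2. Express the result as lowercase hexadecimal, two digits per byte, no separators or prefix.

f9bc7e51beb0

E1 ⊕ E2 = (M1 ⊕ K) ⊕ (M2 ⊕ K) = M1 ⊕ M2 — the shared key cancels under XOR.
byte 0: 00111111 XOR 11000110 = 11111001
byte 1: 10110011 XOR 00001111 = 10111100
byte 2: 11001110 XOR 10110000 = 01111110
byte 3: 11010011 XOR 10000010 = 01010001
byte 4: 01101001 XOR 11010111 = 10111110
byte 5: 00000011 XOR 10110011 = 10110000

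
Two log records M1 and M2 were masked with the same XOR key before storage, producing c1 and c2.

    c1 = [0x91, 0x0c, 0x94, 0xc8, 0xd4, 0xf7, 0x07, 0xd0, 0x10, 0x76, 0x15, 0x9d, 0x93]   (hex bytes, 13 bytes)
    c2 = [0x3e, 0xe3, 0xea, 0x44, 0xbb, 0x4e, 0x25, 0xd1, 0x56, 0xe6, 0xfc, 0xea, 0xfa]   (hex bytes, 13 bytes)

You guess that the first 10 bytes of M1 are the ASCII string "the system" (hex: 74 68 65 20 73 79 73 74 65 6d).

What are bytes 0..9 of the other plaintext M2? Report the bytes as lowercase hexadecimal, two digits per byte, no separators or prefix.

db871bac1cc0517523fd

First, c1 ⊕ c2 = (M1 ⊕ K) ⊕ (M2 ⊕ K) = M1 ⊕ M2, so the key drops out. Then M2 = (M1 ⊕ M2) ⊕ M1 over the first 10 bytes.
byte 0: (91 XOR 3e) XOR 74 = af XOR 74 = db
byte 1: (0c XOR e3) XOR 68 = ef XOR 68 = 87
byte 2: (94 XOR ea) XOR 65 = 7e XOR 65 = 1b
byte 3: (c8 XOR 44) XOR 20 = 8c XOR 20 = ac
byte 4: (d4 XOR bb) XOR 73 = 6f XOR 73 = 1c
byte 5: (f7 XOR 4e) XOR 79 = b9 XOR 79 = c0
byte 6: (07 XOR 25) XOR 73 = 22 XOR 73 = 51
byte 7: (d0 XOR d1) XOR 74 = 01 XOR 74 = 75
byte 8: (10 XOR 56) XOR 65 = 46 XOR 65 = 23
byte 9: (76 XOR e6) XOR 6d = 90 XOR 6d = fd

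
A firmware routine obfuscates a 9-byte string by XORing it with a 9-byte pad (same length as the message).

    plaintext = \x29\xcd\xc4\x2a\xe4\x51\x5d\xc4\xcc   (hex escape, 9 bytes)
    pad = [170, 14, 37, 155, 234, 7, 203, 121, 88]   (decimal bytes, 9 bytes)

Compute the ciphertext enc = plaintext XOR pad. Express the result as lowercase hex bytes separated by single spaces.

83 c3 e1 b1 0e 56 96 bd 94

XOR is its own inverse, so applying the key byte-wise gives the result directly.
29 ^ aa = 83
cd ^ 0e = c3
c4 ^ 25 = e1
2a ^ 9b = b1
e4 ^ ea = 0e
51 ^ 07 = 56
5d ^ cb = 96
c4 ^ 79 = bd
cc ^ 58 = 94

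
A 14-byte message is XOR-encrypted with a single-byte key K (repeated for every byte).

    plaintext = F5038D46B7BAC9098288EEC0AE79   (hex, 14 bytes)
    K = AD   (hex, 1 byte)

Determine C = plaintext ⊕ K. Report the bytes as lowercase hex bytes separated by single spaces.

58 ae 20 eb 1a 17 64 a4 2f 25 43 6d 03 d4

The 1-byte key repeats, so the effective keystream is ad ad ad ad ad ad ad ad ad ad ad ad ad ad.
byte 0: 245 ^ 173 =  88
byte 1:   3 ^ 173 = 174
byte 2: 141 ^ 173 =  32
byte 3:  70 ^ 173 = 235
byte 4: 183 ^ 173 =  26
byte 5: 186 ^ 173 =  23
byte 6: 201 ^ 173 = 100
byte 7:   9 ^ 173 = 164
byte 8: 130 ^ 173 =  47
byte 9: 136 ^ 173 =  37
byte 10: 238 ^ 173 =  67
byte 11: 192 ^ 173 = 109
byte 12: 174 ^ 173 =   3
byte 13: 121 ^ 173 = 212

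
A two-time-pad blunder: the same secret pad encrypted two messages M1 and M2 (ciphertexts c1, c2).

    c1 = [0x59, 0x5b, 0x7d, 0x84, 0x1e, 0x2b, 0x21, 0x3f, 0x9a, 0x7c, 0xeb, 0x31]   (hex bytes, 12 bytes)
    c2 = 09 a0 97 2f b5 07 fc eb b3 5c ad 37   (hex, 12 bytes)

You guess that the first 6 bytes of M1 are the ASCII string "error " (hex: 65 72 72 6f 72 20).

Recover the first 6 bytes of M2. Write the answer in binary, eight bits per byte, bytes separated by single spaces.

First, c1 ⊕ c2 = (M1 ⊕ K) ⊕ (M2 ⊕ K) = M1 ⊕ M2, so the key drops out. Then M2 = (M1 ⊕ M2) ⊕ M1 over the first 6 bytes.
byte 0: (59 xor 09) xor 65 = 50 xor 65 = 35
byte 1: (5b xor a0) xor 72 = fb xor 72 = 89
byte 2: (7d xor 97) xor 72 = ea xor 72 = 98
byte 3: (84 xor 2f) xor 6f = ab xor 6f = c4
byte 4: (1e xor b5) xor 72 = ab xor 72 = d9
byte 5: (2b xor 07) xor 20 = 2c xor 20 = 0c

00110101 10001001 10011000 11000100 11011001 00001100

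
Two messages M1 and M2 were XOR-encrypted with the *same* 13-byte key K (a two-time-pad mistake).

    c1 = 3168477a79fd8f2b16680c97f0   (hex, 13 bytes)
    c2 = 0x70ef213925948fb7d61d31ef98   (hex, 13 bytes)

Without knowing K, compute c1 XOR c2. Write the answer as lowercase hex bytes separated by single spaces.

c1 ⊕ c2 = (M1 ⊕ K) ⊕ (M2 ⊕ K) = M1 ⊕ M2 — the shared key cancels under XOR.
31 xor 70 = 41
68 xor ef = 87
47 xor 21 = 66
7a xor 39 = 43
79 xor 25 = 5c
fd xor 94 = 69
8f xor 8f = 00
2b xor b7 = 9c
16 xor d6 = c0
68 xor 1d = 75
0c xor 31 = 3d
97 xor ef = 78
f0 xor 98 = 68

41 87 66 43 5c 69 00 9c c0 75 3d 78 68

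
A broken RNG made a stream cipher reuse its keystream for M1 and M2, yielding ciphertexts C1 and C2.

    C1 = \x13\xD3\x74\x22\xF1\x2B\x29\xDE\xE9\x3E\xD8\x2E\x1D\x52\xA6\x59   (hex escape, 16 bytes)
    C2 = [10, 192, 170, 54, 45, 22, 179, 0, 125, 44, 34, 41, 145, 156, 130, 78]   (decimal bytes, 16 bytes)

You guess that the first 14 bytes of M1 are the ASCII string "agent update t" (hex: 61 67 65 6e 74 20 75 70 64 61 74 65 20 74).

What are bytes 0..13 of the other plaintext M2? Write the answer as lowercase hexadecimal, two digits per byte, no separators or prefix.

7874bb7aa81defaef0738e62acba

First, C1 ⊕ C2 = (M1 ⊕ K) ⊕ (M2 ⊕ K) = M1 ⊕ M2, so the key drops out. Then M2 = (M1 ⊕ M2) ⊕ M1 over the first 14 bytes.
byte 0: (13 ^ 0a) ^ 61 = 19 ^ 61 = 78
byte 1: (d3 ^ c0) ^ 67 = 13 ^ 67 = 74
byte 2: (74 ^ aa) ^ 65 = de ^ 65 = bb
byte 3: (22 ^ 36) ^ 6e = 14 ^ 6e = 7a
byte 4: (f1 ^ 2d) ^ 74 = dc ^ 74 = a8
byte 5: (2b ^ 16) ^ 20 = 3d ^ 20 = 1d
byte 6: (29 ^ b3) ^ 75 = 9a ^ 75 = ef
byte 7: (de ^ 00) ^ 70 = de ^ 70 = ae
byte 8: (e9 ^ 7d) ^ 64 = 94 ^ 64 = f0
byte 9: (3e ^ 2c) ^ 61 = 12 ^ 61 = 73
byte 10: (d8 ^ 22) ^ 74 = fa ^ 74 = 8e
byte 11: (2e ^ 29) ^ 65 = 07 ^ 65 = 62
byte 12: (1d ^ 91) ^ 20 = 8c ^ 20 = ac
byte 13: (52 ^ 9c) ^ 74 = ce ^ 74 = ba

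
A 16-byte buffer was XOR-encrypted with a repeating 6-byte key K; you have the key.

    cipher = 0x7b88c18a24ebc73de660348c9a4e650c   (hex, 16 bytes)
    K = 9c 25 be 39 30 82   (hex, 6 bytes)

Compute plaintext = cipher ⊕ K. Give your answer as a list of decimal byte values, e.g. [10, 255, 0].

The 6-byte key repeats, so the effective keystream is 9c 25 be 39 30 82 9c 25 be 39 30 82 9c 25 be 39.
byte 0: 01111011 ⊕ 10011100 = 11100111
byte 1: 10001000 ⊕ 00100101 = 10101101
byte 2: 11000001 ⊕ 10111110 = 01111111
byte 3: 10001010 ⊕ 00111001 = 10110011
byte 4: 00100100 ⊕ 00110000 = 00010100
byte 5: 11101011 ⊕ 10000010 = 01101001
byte 6: 11000111 ⊕ 10011100 = 01011011
byte 7: 00111101 ⊕ 00100101 = 00011000
byte 8: 11100110 ⊕ 10111110 = 01011000
byte 9: 01100000 ⊕ 00111001 = 01011001
byte 10: 00110100 ⊕ 00110000 = 00000100
byte 11: 10001100 ⊕ 10000010 = 00001110
byte 12: 10011010 ⊕ 10011100 = 00000110
byte 13: 01001110 ⊕ 00100101 = 01101011
byte 14: 01100101 ⊕ 10111110 = 11011011
byte 15: 00001100 ⊕ 00111001 = 00110101

[231, 173, 127, 179, 20, 105, 91, 24, 88, 89, 4, 14, 6, 107, 219, 53]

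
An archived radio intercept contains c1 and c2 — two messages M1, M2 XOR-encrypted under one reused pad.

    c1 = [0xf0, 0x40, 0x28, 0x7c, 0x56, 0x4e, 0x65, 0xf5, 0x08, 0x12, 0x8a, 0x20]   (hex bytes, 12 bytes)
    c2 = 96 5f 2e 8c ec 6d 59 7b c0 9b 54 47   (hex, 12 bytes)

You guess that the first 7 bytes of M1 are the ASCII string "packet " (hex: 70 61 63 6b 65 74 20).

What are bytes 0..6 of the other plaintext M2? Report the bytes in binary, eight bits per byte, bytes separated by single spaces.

First, c1 ⊕ c2 = (M1 ⊕ K) ⊕ (M2 ⊕ K) = M1 ⊕ M2, so the key drops out. Then M2 = (M1 ⊕ M2) ⊕ M1 over the first 7 bytes.
byte 0: (f0 ⊕ 96) ⊕ 70 = 66 ⊕ 70 = 16
byte 1: (40 ⊕ 5f) ⊕ 61 = 1f ⊕ 61 = 7e
byte 2: (28 ⊕ 2e) ⊕ 63 = 06 ⊕ 63 = 65
byte 3: (7c ⊕ 8c) ⊕ 6b = f0 ⊕ 6b = 9b
byte 4: (56 ⊕ ec) ⊕ 65 = ba ⊕ 65 = df
byte 5: (4e ⊕ 6d) ⊕ 74 = 23 ⊕ 74 = 57
byte 6: (65 ⊕ 59) ⊕ 20 = 3c ⊕ 20 = 1c

00010110 01111110 01100101 10011011 11011111 01010111 00011100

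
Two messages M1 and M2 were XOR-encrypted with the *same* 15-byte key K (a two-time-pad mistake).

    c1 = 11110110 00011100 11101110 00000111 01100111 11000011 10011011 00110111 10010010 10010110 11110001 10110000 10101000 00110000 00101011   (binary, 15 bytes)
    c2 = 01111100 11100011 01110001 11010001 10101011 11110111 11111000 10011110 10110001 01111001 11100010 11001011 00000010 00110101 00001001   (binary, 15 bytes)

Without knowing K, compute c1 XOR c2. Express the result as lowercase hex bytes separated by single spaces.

c1 ⊕ c2 = (M1 ⊕ K) ⊕ (M2 ⊕ K) = M1 ⊕ M2 — the shared key cancels under XOR.
f6 xor 7c = 8a
1c xor e3 = ff
ee xor 71 = 9f
07 xor d1 = d6
67 xor ab = cc
c3 xor f7 = 34
9b xor f8 = 63
37 xor 9e = a9
92 xor b1 = 23
96 xor 79 = ef
f1 xor e2 = 13
b0 xor cb = 7b
a8 xor 02 = aa
30 xor 35 = 05
2b xor 09 = 22

8a ff 9f d6 cc 34 63 a9 23 ef 13 7b aa 05 22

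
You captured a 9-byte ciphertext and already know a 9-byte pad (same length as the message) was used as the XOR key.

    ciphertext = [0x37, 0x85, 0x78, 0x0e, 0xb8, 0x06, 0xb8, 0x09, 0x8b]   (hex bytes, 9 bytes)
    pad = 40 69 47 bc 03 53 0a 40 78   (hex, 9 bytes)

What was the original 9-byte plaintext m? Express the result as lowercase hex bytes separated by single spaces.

77 ec 3f b2 bb 55 b2 49 f3

byte 0: 00110111 XOR 01000000 = 01110111
byte 1: 10000101 XOR 01101001 = 11101100
byte 2: 01111000 XOR 01000111 = 00111111
byte 3: 00001110 XOR 10111100 = 10110010
byte 4: 10111000 XOR 00000011 = 10111011
byte 5: 00000110 XOR 01010011 = 01010101
byte 6: 10111000 XOR 00001010 = 10110010
byte 7: 00001001 XOR 01000000 = 01001001
byte 8: 10001011 XOR 01111000 = 11110011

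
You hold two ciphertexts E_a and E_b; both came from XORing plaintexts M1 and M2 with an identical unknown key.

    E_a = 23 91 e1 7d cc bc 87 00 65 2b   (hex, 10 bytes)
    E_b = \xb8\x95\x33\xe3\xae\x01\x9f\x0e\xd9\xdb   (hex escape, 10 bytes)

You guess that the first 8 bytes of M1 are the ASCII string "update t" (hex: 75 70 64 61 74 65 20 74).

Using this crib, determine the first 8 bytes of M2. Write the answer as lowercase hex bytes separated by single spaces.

First, E_a ⊕ E_b = (M1 ⊕ K) ⊕ (M2 ⊕ K) = M1 ⊕ M2, so the key drops out. Then M2 = (M1 ⊕ M2) ⊕ M1 over the first 8 bytes.
byte 0: (23 XOR b8) XOR 75 = 9b XOR 75 = ee
byte 1: (91 XOR 95) XOR 70 = 04 XOR 70 = 74
byte 2: (e1 XOR 33) XOR 64 = d2 XOR 64 = b6
byte 3: (7d XOR e3) XOR 61 = 9e XOR 61 = ff
byte 4: (cc XOR ae) XOR 74 = 62 XOR 74 = 16
byte 5: (bc XOR 01) XOR 65 = bd XOR 65 = d8
byte 6: (87 XOR 9f) XOR 20 = 18 XOR 20 = 38
byte 7: (00 XOR 0e) XOR 74 = 0e XOR 74 = 7a

ee 74 b6 ff 16 d8 38 7a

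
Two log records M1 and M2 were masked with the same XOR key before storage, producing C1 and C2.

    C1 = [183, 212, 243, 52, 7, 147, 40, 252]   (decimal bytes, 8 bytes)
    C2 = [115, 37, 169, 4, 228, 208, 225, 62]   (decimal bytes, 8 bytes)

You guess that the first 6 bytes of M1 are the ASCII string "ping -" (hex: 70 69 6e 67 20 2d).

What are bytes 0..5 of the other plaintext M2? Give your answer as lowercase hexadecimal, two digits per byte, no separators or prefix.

First, C1 ⊕ C2 = (M1 ⊕ K) ⊕ (M2 ⊕ K) = M1 ⊕ M2, so the key drops out. Then M2 = (M1 ⊕ M2) ⊕ M1 over the first 6 bytes.
byte 0: (b7 xor 73) xor 70 = c4 xor 70 = b4
byte 1: (d4 xor 25) xor 69 = f1 xor 69 = 98
byte 2: (f3 xor a9) xor 6e = 5a xor 6e = 34
byte 3: (34 xor 04) xor 67 = 30 xor 67 = 57
byte 4: (07 xor e4) xor 20 = e3 xor 20 = c3
byte 5: (93 xor d0) xor 2d = 43 xor 2d = 6e

b4983457c36e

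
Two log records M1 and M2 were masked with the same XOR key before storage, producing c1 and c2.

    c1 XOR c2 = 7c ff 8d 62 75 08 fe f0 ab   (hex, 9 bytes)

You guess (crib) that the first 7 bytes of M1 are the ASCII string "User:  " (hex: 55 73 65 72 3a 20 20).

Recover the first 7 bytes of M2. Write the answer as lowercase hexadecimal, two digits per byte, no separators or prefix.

298ce8104f28de

Since c1 ⊕ c2 = M1 ⊕ M2, XORing with the guessed M1 bytes yields the corresponding M2 bytes: M2 = (c1 ⊕ c2) ⊕ M1.
7c xor 55 = 29
ff xor 73 = 8c
8d xor 65 = e8
62 xor 72 = 10
75 xor 3a = 4f
08 xor 20 = 28
fe xor 20 = de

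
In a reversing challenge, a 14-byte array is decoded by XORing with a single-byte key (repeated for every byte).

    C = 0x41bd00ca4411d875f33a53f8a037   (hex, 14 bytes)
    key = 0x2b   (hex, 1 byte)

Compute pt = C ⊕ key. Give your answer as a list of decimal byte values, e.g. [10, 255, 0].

[106, 150, 43, 225, 111, 58, 243, 94, 216, 17, 120, 211, 139, 28]

The 1-byte key repeats, so the effective keystream is 2b 2b 2b 2b 2b 2b 2b 2b 2b 2b 2b 2b 2b 2b.
byte 0: 41 xor 2b = 6a
byte 1: bd xor 2b = 96
byte 2: 00 xor 2b = 2b
byte 3: ca xor 2b = e1
byte 4: 44 xor 2b = 6f
byte 5: 11 xor 2b = 3a
byte 6: d8 xor 2b = f3
byte 7: 75 xor 2b = 5e
byte 8: f3 xor 2b = d8
byte 9: 3a xor 2b = 11
byte 10: 53 xor 2b = 78
byte 11: f8 xor 2b = d3
byte 12: a0 xor 2b = 8b
byte 13: 37 xor 2b = 1c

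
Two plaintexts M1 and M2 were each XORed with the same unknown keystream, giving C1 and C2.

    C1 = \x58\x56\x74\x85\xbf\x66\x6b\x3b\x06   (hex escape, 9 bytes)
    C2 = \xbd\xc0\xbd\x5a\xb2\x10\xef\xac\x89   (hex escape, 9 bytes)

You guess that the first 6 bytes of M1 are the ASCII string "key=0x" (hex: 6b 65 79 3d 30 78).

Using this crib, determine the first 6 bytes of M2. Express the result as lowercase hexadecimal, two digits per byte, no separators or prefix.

First, C1 ⊕ C2 = (M1 ⊕ K) ⊕ (M2 ⊕ K) = M1 ⊕ M2, so the key drops out. Then M2 = (M1 ⊕ M2) ⊕ M1 over the first 6 bytes.
byte 0: (58 xor bd) xor 6b = e5 xor 6b = 8e
byte 1: (56 xor c0) xor 65 = 96 xor 65 = f3
byte 2: (74 xor bd) xor 79 = c9 xor 79 = b0
byte 3: (85 xor 5a) xor 3d = df xor 3d = e2
byte 4: (bf xor b2) xor 30 = 0d xor 30 = 3d
byte 5: (66 xor 10) xor 78 = 76 xor 78 = 0e

8ef3b0e23d0e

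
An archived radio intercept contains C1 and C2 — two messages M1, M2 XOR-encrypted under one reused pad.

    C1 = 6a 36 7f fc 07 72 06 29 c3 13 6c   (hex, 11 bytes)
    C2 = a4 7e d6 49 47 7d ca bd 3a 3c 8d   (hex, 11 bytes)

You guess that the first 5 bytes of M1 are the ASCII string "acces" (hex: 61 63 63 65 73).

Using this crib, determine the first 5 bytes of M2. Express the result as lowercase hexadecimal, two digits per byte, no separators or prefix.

af2bcad033

First, C1 ⊕ C2 = (M1 ⊕ K) ⊕ (M2 ⊕ K) = M1 ⊕ M2, so the key drops out. Then M2 = (M1 ⊕ M2) ⊕ M1 over the first 5 bytes.
byte 0: (6a ^ a4) ^ 61 = ce ^ 61 = af
byte 1: (36 ^ 7e) ^ 63 = 48 ^ 63 = 2b
byte 2: (7f ^ d6) ^ 63 = a9 ^ 63 = ca
byte 3: (fc ^ 49) ^ 65 = b5 ^ 65 = d0
byte 4: (07 ^ 47) ^ 73 = 40 ^ 73 = 33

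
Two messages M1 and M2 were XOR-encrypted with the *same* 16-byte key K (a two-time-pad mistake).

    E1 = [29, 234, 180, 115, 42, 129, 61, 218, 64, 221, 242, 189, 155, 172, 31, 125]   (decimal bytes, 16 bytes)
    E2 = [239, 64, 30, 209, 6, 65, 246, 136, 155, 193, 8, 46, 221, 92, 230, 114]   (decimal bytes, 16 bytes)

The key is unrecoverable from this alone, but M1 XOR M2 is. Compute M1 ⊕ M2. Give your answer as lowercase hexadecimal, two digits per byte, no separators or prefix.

f2aaaaa22cc0cb52db1cfa9346f0f90f

E1 ⊕ E2 = (M1 ⊕ K) ⊕ (M2 ⊕ K) = M1 ⊕ M2 — the shared key cancels under XOR.
00011101 XOR 11101111 = 11110010
11101010 XOR 01000000 = 10101010
10110100 XOR 00011110 = 10101010
01110011 XOR 11010001 = 10100010
00101010 XOR 00000110 = 00101100
10000001 XOR 01000001 = 11000000
00111101 XOR 11110110 = 11001011
11011010 XOR 10001000 = 01010010
01000000 XOR 10011011 = 11011011
11011101 XOR 11000001 = 00011100
11110010 XOR 00001000 = 11111010
10111101 XOR 00101110 = 10010011
10011011 XOR 11011101 = 01000110
10101100 XOR 01011100 = 11110000
00011111 XOR 11100110 = 11111001
01111101 XOR 01110010 = 00001111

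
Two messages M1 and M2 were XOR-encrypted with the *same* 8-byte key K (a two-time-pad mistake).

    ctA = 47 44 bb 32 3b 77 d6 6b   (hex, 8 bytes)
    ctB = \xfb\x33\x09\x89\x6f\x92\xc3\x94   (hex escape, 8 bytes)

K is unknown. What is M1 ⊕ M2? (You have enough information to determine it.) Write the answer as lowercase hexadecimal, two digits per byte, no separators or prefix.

bc77b2bb54e515ff

ctA ⊕ ctB = (M1 ⊕ K) ⊕ (M2 ⊕ K) = M1 ⊕ M2 — the shared key cancels under XOR.
 71 XOR 251 = 188
 68 XOR  51 = 119
187 XOR   9 = 178
 50 XOR 137 = 187
 59 XOR 111 =  84
119 XOR 146 = 229
214 XOR 195 =  21
107 XOR 148 = 255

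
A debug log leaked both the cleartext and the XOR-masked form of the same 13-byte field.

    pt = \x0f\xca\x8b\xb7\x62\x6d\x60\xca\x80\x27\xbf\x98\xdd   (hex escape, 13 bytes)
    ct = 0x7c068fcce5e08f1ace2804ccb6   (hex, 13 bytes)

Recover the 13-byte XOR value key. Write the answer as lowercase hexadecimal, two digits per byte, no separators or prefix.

73cc047b878defd04e0fbb546b

Since ct = pt ⊕ key, XORing both sides with pt gives key = pt ⊕ ct.
 15 xor 124 = 115
202 xor   6 = 204
139 xor 143 =   4
183 xor 204 = 123
 98 xor 229 = 135
109 xor 224 = 141
 96 xor 143 = 239
202 xor  26 = 208
128 xor 206 =  78
 39 xor  40 =  15
191 xor   4 = 187
152 xor 204 =  84
221 xor 182 = 107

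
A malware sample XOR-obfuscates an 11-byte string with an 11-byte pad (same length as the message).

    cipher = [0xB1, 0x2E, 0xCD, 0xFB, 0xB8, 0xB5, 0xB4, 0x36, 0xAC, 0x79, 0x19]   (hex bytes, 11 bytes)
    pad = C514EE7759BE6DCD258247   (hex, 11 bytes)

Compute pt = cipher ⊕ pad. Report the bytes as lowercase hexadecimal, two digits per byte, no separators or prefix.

743a238ce10bd9fb89fb5e

XOR is its own inverse, so applying the key byte-wise gives the result directly.
b1 ⊕ c5 = 74
2e ⊕ 14 = 3a
cd ⊕ ee = 23
fb ⊕ 77 = 8c
b8 ⊕ 59 = e1
b5 ⊕ be = 0b
b4 ⊕ 6d = d9
36 ⊕ cd = fb
ac ⊕ 25 = 89
79 ⊕ 82 = fb
19 ⊕ 47 = 5e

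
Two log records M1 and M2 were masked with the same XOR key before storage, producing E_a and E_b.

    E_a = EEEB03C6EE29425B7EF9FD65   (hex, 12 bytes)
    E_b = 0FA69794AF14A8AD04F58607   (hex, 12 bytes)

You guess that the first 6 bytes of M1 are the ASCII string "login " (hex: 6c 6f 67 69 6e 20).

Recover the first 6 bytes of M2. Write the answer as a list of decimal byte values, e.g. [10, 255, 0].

[141, 34, 243, 59, 47, 29]

First, E_a ⊕ E_b = (M1 ⊕ K) ⊕ (M2 ⊕ K) = M1 ⊕ M2, so the key drops out. Then M2 = (M1 ⊕ M2) ⊕ M1 over the first 6 bytes.
byte 0: (ee XOR 0f) XOR 6c = e1 XOR 6c = 8d
byte 1: (eb XOR a6) XOR 6f = 4d XOR 6f = 22
byte 2: (03 XOR 97) XOR 67 = 94 XOR 67 = f3
byte 3: (c6 XOR 94) XOR 69 = 52 XOR 69 = 3b
byte 4: (ee XOR af) XOR 6e = 41 XOR 6e = 2f
byte 5: (29 XOR 14) XOR 20 = 3d XOR 20 = 1d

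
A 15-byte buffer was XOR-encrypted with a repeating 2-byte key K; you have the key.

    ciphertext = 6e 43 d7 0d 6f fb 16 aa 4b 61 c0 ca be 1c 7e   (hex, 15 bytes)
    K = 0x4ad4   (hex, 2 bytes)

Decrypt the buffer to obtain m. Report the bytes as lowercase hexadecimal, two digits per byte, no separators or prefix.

The 2-byte key repeats, so the effective keystream is 4a d4 4a d4 4a d4 4a d4 4a d4 4a d4 4a d4 4a.
byte 0: 6e xor 4a = 24
byte 1: 43 xor d4 = 97
byte 2: d7 xor 4a = 9d
byte 3: 0d xor d4 = d9
byte 4: 6f xor 4a = 25
byte 5: fb xor d4 = 2f
byte 6: 16 xor 4a = 5c
byte 7: aa xor d4 = 7e
byte 8: 4b xor 4a = 01
byte 9: 61 xor d4 = b5
byte 10: c0 xor 4a = 8a
byte 11: ca xor d4 = 1e
byte 12: be xor 4a = f4
byte 13: 1c xor d4 = c8
byte 14: 7e xor 4a = 34

24979dd9252f5c7e01b58a1ef4c834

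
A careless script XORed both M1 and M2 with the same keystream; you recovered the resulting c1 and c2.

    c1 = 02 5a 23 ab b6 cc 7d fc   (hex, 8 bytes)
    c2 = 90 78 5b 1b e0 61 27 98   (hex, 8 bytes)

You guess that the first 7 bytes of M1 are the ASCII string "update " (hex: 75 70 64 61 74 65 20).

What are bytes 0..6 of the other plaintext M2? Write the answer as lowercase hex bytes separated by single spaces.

e7 52 1c d1 22 c8 7a

First, c1 ⊕ c2 = (M1 ⊕ K) ⊕ (M2 ⊕ K) = M1 ⊕ M2, so the key drops out. Then M2 = (M1 ⊕ M2) ⊕ M1 over the first 7 bytes.
byte 0: (02 XOR 90) XOR 75 = 92 XOR 75 = e7
byte 1: (5a XOR 78) XOR 70 = 22 XOR 70 = 52
byte 2: (23 XOR 5b) XOR 64 = 78 XOR 64 = 1c
byte 3: (ab XOR 1b) XOR 61 = b0 XOR 61 = d1
byte 4: (b6 XOR e0) XOR 74 = 56 XOR 74 = 22
byte 5: (cc XOR 61) XOR 65 = ad XOR 65 = c8
byte 6: (7d XOR 27) XOR 20 = 5a XOR 20 = 7a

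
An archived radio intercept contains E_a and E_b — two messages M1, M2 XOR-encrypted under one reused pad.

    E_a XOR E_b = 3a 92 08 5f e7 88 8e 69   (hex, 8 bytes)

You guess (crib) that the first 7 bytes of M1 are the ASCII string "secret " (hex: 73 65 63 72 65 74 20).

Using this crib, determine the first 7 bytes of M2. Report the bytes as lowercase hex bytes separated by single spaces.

49 f7 6b 2d 82 fc ae

Since E_a ⊕ E_b = M1 ⊕ M2, XORing with the guessed M1 bytes yields the corresponding M2 bytes: M2 = (E_a ⊕ E_b) ⊕ M1.
byte 0: 3a ⊕ 73 = 49
byte 1: 92 ⊕ 65 = f7
byte 2: 08 ⊕ 63 = 6b
byte 3: 5f ⊕ 72 = 2d
byte 4: e7 ⊕ 65 = 82
byte 5: 88 ⊕ 74 = fc
byte 6: 8e ⊕ 20 = ae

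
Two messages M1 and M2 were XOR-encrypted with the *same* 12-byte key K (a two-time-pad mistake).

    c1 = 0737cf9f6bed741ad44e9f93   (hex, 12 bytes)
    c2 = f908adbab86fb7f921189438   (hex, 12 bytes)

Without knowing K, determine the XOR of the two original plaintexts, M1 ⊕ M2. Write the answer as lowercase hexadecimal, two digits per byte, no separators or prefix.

c1 ⊕ c2 = (M1 ⊕ K) ⊕ (M2 ⊕ K) = M1 ⊕ M2 — the shared key cancels under XOR.
00000111 XOR 11111001 = 11111110
00110111 XOR 00001000 = 00111111
11001111 XOR 10101101 = 01100010
10011111 XOR 10111010 = 00100101
01101011 XOR 10111000 = 11010011
11101101 XOR 01101111 = 10000010
01110100 XOR 10110111 = 11000011
00011010 XOR 11111001 = 11100011
11010100 XOR 00100001 = 11110101
01001110 XOR 00011000 = 01010110
10011111 XOR 10010100 = 00001011
10010011 XOR 00111000 = 10101011

fe3f6225d382c3e3f5560bab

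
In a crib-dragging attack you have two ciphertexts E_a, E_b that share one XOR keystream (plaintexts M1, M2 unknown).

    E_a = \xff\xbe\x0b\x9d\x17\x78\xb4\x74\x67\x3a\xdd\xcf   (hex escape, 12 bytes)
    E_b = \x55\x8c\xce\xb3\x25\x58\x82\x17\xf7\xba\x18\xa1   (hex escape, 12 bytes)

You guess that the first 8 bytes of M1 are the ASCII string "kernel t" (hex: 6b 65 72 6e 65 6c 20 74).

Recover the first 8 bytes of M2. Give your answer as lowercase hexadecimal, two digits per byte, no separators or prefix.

c157b740574c1617

First, E_a ⊕ E_b = (M1 ⊕ K) ⊕ (M2 ⊕ K) = M1 ⊕ M2, so the key drops out. Then M2 = (M1 ⊕ M2) ⊕ M1 over the first 8 bytes.
byte 0: (ff ⊕ 55) ⊕ 6b = aa ⊕ 6b = c1
byte 1: (be ⊕ 8c) ⊕ 65 = 32 ⊕ 65 = 57
byte 2: (0b ⊕ ce) ⊕ 72 = c5 ⊕ 72 = b7
byte 3: (9d ⊕ b3) ⊕ 6e = 2e ⊕ 6e = 40
byte 4: (17 ⊕ 25) ⊕ 65 = 32 ⊕ 65 = 57
byte 5: (78 ⊕ 58) ⊕ 6c = 20 ⊕ 6c = 4c
byte 6: (b4 ⊕ 82) ⊕ 20 = 36 ⊕ 20 = 16
byte 7: (74 ⊕ 17) ⊕ 74 = 63 ⊕ 74 = 17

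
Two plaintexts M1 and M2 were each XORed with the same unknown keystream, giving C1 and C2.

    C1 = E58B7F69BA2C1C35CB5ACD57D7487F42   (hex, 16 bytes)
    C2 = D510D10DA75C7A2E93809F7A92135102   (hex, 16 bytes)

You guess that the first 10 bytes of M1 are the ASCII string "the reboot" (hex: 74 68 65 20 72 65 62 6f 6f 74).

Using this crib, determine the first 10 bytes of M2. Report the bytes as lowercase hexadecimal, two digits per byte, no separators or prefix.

First, C1 ⊕ C2 = (M1 ⊕ K) ⊕ (M2 ⊕ K) = M1 ⊕ M2, so the key drops out. Then M2 = (M1 ⊕ M2) ⊕ M1 over the first 10 bytes.
byte 0: (e5 XOR d5) XOR 74 = 30 XOR 74 = 44
byte 1: (8b XOR 10) XOR 68 = 9b XOR 68 = f3
byte 2: (7f XOR d1) XOR 65 = ae XOR 65 = cb
byte 3: (69 XOR 0d) XOR 20 = 64 XOR 20 = 44
byte 4: (ba XOR a7) XOR 72 = 1d XOR 72 = 6f
byte 5: (2c XOR 5c) XOR 65 = 70 XOR 65 = 15
byte 6: (1c XOR 7a) XOR 62 = 66 XOR 62 = 04
byte 7: (35 XOR 2e) XOR 6f = 1b XOR 6f = 74
byte 8: (cb XOR 93) XOR 6f = 58 XOR 6f = 37
byte 9: (5a XOR 80) XOR 74 = da XOR 74 = ae

44f3cb446f15047437ae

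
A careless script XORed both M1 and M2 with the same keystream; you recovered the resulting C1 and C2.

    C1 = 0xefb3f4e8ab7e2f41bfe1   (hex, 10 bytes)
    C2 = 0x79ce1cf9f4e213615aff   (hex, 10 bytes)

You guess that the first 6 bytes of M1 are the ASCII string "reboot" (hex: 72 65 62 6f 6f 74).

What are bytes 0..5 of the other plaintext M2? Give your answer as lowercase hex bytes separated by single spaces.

e4 18 8a 7e 30 e8

First, C1 ⊕ C2 = (M1 ⊕ K) ⊕ (M2 ⊕ K) = M1 ⊕ M2, so the key drops out. Then M2 = (M1 ⊕ M2) ⊕ M1 over the first 6 bytes.
byte 0: (ef ^ 79) ^ 72 = 96 ^ 72 = e4
byte 1: (b3 ^ ce) ^ 65 = 7d ^ 65 = 18
byte 2: (f4 ^ 1c) ^ 62 = e8 ^ 62 = 8a
byte 3: (e8 ^ f9) ^ 6f = 11 ^ 6f = 7e
byte 4: (ab ^ f4) ^ 6f = 5f ^ 6f = 30
byte 5: (7e ^ e2) ^ 74 = 9c ^ 74 = e8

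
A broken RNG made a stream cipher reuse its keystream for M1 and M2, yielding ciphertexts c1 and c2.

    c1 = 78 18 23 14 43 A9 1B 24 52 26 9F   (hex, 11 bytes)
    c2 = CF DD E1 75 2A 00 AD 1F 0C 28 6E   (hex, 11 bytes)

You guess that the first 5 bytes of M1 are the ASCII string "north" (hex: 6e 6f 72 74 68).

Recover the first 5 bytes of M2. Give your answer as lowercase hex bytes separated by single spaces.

d9 aa b0 15 01

First, c1 ⊕ c2 = (M1 ⊕ K) ⊕ (M2 ⊕ K) = M1 ⊕ M2, so the key drops out. Then M2 = (M1 ⊕ M2) ⊕ M1 over the first 5 bytes.
byte 0: (78 XOR cf) XOR 6e = b7 XOR 6e = d9
byte 1: (18 XOR dd) XOR 6f = c5 XOR 6f = aa
byte 2: (23 XOR e1) XOR 72 = c2 XOR 72 = b0
byte 3: (14 XOR 75) XOR 74 = 61 XOR 74 = 15
byte 4: (43 XOR 2a) XOR 68 = 69 XOR 68 = 01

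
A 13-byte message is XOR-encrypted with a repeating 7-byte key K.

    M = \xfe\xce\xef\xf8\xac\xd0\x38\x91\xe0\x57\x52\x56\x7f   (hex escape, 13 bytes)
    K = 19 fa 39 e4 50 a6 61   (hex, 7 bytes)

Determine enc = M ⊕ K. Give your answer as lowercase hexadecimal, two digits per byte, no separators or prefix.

The 7-byte key repeats, so the effective keystream is 19 fa 39 e4 50 a6 61 19 fa 39 e4 50 a6.
byte 0: 11111110 XOR 00011001 = 11100111
byte 1: 11001110 XOR 11111010 = 00110100
byte 2: 11101111 XOR 00111001 = 11010110
byte 3: 11111000 XOR 11100100 = 00011100
byte 4: 10101100 XOR 01010000 = 11111100
byte 5: 11010000 XOR 10100110 = 01110110
byte 6: 00111000 XOR 01100001 = 01011001
byte 7: 10010001 XOR 00011001 = 10001000
byte 8: 11100000 XOR 11111010 = 00011010
byte 9: 01010111 XOR 00111001 = 01101110
byte 10: 01010010 XOR 11100100 = 10110110
byte 11: 01010110 XOR 01010000 = 00000110
byte 12: 01111111 XOR 10100110 = 11011001

e734d61cfc7659881a6eb606d9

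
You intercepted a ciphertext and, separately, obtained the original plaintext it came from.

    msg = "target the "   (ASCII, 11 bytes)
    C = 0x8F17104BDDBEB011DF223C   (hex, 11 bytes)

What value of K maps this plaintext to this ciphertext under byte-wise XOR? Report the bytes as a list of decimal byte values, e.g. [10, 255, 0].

Since C = msg ⊕ K, XORing both sides with msg gives K = msg ⊕ C.
74 XOR 8f = fb
61 XOR 17 = 76
72 XOR 10 = 62
67 XOR 4b = 2c
65 XOR dd = b8
74 XOR be = ca
20 XOR b0 = 90
74 XOR 11 = 65
68 XOR df = b7
65 XOR 22 = 47
20 XOR 3c = 1c

[251, 118, 98, 44, 184, 202, 144, 101, 183, 71, 28]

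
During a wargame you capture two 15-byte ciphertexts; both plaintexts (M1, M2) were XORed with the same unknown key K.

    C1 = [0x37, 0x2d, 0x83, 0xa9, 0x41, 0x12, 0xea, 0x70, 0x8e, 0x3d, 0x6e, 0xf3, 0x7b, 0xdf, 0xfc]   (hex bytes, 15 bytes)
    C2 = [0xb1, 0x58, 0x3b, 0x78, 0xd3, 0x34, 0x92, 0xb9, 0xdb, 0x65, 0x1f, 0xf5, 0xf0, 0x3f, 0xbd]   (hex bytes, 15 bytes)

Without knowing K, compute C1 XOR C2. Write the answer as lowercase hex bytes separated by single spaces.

C1 ⊕ C2 = (M1 ⊕ K) ⊕ (M2 ⊕ K) = M1 ⊕ M2 — the shared key cancels under XOR.
37 xor b1 = 86
2d xor 58 = 75
83 xor 3b = b8
a9 xor 78 = d1
41 xor d3 = 92
12 xor 34 = 26
ea xor 92 = 78
70 xor b9 = c9
8e xor db = 55
3d xor 65 = 58
6e xor 1f = 71
f3 xor f5 = 06
7b xor f0 = 8b
df xor 3f = e0
fc xor bd = 41

86 75 b8 d1 92 26 78 c9 55 58 71 06 8b e0 41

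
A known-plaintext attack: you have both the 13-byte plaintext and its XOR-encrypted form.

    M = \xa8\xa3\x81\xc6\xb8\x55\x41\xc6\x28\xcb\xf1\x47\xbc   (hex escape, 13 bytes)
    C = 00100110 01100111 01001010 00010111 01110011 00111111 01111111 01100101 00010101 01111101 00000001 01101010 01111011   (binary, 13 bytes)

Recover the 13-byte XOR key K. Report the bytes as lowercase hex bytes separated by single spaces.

8e c4 cb d1 cb 6a 3e a3 3d b6 f0 2d c7

Since C = M ⊕ K, XORing both sides with M gives K = M ⊕ C.
a8 ⊕ 26 = 8e
a3 ⊕ 67 = c4
81 ⊕ 4a = cb
c6 ⊕ 17 = d1
b8 ⊕ 73 = cb
55 ⊕ 3f = 6a
41 ⊕ 7f = 3e
c6 ⊕ 65 = a3
28 ⊕ 15 = 3d
cb ⊕ 7d = b6
f1 ⊕ 01 = f0
47 ⊕ 6a = 2d
bc ⊕ 7b = c7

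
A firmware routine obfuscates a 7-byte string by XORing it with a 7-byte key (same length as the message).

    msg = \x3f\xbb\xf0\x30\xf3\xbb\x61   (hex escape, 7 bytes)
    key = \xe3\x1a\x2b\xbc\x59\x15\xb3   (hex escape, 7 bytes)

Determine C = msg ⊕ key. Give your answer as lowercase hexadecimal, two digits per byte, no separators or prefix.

dca1db8caaaed2

00111111 xor 11100011 = 11011100
10111011 xor 00011010 = 10100001
11110000 xor 00101011 = 11011011
00110000 xor 10111100 = 10001100
11110011 xor 01011001 = 10101010
10111011 xor 00010101 = 10101110
01100001 xor 10110011 = 11010010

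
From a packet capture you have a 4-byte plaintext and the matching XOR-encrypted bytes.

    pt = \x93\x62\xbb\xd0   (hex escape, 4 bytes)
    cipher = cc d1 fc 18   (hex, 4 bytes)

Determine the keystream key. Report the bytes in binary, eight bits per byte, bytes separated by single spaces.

Since cipher = pt ⊕ key, XORing both sides with pt gives key = pt ⊕ cipher.
147 ^ 204 =  95
 98 ^ 209 = 179
187 ^ 252 =  71
208 ^  24 = 200

01011111 10110011 01000111 11001000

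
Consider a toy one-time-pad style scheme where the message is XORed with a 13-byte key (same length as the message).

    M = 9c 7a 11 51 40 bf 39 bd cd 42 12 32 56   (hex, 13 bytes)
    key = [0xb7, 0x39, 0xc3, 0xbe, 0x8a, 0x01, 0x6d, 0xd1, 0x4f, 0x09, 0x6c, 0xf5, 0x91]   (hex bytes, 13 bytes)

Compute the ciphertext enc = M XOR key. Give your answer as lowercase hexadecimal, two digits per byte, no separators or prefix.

2b43d2efcabe546c824b7ec7c7

XOR is its own inverse, so applying the key byte-wise gives the result directly.
10011100 xor 10110111 = 00101011
01111010 xor 00111001 = 01000011
00010001 xor 11000011 = 11010010
01010001 xor 10111110 = 11101111
01000000 xor 10001010 = 11001010
10111111 xor 00000001 = 10111110
00111001 xor 01101101 = 01010100
10111101 xor 11010001 = 01101100
11001101 xor 01001111 = 10000010
01000010 xor 00001001 = 01001011
00010010 xor 01101100 = 01111110
00110010 xor 11110101 = 11000111
01010110 xor 10010001 = 11000111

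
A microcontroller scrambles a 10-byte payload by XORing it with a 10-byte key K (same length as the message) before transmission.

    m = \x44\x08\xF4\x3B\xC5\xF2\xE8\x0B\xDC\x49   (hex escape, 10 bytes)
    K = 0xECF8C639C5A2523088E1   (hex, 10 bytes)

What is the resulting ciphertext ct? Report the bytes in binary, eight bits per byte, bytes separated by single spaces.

XOR is its own inverse, so applying the key byte-wise gives the result directly.
44 ^ ec = a8
08 ^ f8 = f0
f4 ^ c6 = 32
3b ^ 39 = 02
c5 ^ c5 = 00
f2 ^ a2 = 50
e8 ^ 52 = ba
0b ^ 30 = 3b
dc ^ 88 = 54
49 ^ e1 = a8

10101000 11110000 00110010 00000010 00000000 01010000 10111010 00111011 01010100 10101000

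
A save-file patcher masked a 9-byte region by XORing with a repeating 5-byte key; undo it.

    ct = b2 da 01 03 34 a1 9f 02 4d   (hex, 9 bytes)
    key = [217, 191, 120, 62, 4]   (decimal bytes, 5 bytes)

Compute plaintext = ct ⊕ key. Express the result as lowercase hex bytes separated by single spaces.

The 5-byte key repeats, so the effective keystream is d9 bf 78 3e 04 d9 bf 78 3e.
byte 0: b2 ⊕ d9 = 6b
byte 1: da ⊕ bf = 65
byte 2: 01 ⊕ 78 = 79
byte 3: 03 ⊕ 3e = 3d
byte 4: 34 ⊕ 04 = 30
byte 5: a1 ⊕ d9 = 78
byte 6: 9f ⊕ bf = 20
byte 7: 02 ⊕ 78 = 7a
byte 8: 4d ⊕ 3e = 73

6b 65 79 3d 30 78 20 7a 73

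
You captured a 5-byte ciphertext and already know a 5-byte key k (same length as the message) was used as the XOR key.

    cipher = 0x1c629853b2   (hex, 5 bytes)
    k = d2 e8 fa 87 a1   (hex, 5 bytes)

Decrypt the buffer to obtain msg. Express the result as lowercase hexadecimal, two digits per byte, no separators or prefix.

XOR is its own inverse, so applying the key byte-wise gives the result directly.
1c xor d2 = ce
62 xor e8 = 8a
98 xor fa = 62
53 xor 87 = d4
b2 xor a1 = 13

ce8a62d413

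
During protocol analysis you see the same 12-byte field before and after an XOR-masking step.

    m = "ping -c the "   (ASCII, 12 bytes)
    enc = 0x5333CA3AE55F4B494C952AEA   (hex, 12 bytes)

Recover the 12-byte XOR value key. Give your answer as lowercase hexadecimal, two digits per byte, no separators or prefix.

235aa45dc572286938fd4fca

Since enc = m ⊕ key, XORing both sides with m gives key = m ⊕ enc.
70 XOR 53 = 23
69 XOR 33 = 5a
6e XOR ca = a4
67 XOR 3a = 5d
20 XOR e5 = c5
2d XOR 5f = 72
63 XOR 4b = 28
20 XOR 49 = 69
74 XOR 4c = 38
68 XOR 95 = fd
65 XOR 2a = 4f
20 XOR ea = ca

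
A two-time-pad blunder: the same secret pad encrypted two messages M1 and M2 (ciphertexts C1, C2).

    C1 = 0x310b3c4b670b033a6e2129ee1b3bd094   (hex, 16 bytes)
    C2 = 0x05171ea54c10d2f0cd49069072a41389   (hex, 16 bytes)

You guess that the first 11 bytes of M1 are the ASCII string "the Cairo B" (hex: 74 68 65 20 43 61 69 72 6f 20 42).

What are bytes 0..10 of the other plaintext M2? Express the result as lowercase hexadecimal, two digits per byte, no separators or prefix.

First, C1 ⊕ C2 = (M1 ⊕ K) ⊕ (M2 ⊕ K) = M1 ⊕ M2, so the key drops out. Then M2 = (M1 ⊕ M2) ⊕ M1 over the first 11 bytes.
byte 0: (31 ^ 05) ^ 74 = 34 ^ 74 = 40
byte 1: (0b ^ 17) ^ 68 = 1c ^ 68 = 74
byte 2: (3c ^ 1e) ^ 65 = 22 ^ 65 = 47
byte 3: (4b ^ a5) ^ 20 = ee ^ 20 = ce
byte 4: (67 ^ 4c) ^ 43 = 2b ^ 43 = 68
byte 5: (0b ^ 10) ^ 61 = 1b ^ 61 = 7a
byte 6: (03 ^ d2) ^ 69 = d1 ^ 69 = b8
byte 7: (3a ^ f0) ^ 72 = ca ^ 72 = b8
byte 8: (6e ^ cd) ^ 6f = a3 ^ 6f = cc
byte 9: (21 ^ 49) ^ 20 = 68 ^ 20 = 48
byte 10: (29 ^ 06) ^ 42 = 2f ^ 42 = 6d

407447ce687ab8b8cc486d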